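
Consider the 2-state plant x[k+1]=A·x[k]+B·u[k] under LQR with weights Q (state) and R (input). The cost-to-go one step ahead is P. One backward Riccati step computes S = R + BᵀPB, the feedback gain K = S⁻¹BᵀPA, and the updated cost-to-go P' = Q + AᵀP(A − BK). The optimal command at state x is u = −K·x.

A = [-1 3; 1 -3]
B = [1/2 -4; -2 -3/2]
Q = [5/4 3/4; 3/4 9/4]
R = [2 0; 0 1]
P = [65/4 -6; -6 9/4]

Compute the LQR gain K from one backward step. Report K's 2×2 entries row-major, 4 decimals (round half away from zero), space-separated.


-0.1199 0.3596 0.3521 -1.0562

BᵀP = [20.1250 -7.5000; -56.0000 20.6250]
S = R + BᵀPB = [2 0; 0 1] + [25.0625 -69.2500; -69.2500 193.0625] = [27.0625 -69.2500; -69.2500 194.0625]
BᵀPA = [-27.6250 82.8750; 76.6250 -229.8750]
K = S⁻¹·BᵀPA = [-0.1199 0.3596; 0.3521 -1.0562]
A−BK = [0.4682 -1.4046; 1.2883 -3.8650]
AᵀP(A−BK) = [0.2111 -0.6332; -0.6332 1.8995]
P' = Q + AᵀP(A−BK) = [1.4611 0.1168; 0.1168 4.1495]
tr(P') = 5.6106


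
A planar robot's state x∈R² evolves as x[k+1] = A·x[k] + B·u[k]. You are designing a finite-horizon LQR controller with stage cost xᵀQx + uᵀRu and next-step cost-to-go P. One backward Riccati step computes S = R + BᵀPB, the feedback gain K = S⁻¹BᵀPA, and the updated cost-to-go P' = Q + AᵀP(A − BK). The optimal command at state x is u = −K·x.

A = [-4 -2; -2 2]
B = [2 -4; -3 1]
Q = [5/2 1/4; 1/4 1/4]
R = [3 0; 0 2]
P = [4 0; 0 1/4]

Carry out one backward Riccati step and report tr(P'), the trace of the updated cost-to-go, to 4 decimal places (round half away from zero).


7.3794

BᵀP = [8.0000 -0.7500; -16.0000 0.2500]
S = R + BᵀPB = [3 0; 0 2] + [18.2500 -32.7500; -32.7500 64.2500] = [21.2500 -32.7500; -32.7500 66.2500]
BᵀPA = [-30.5000 -17.5000; 63.5000 32.5000]
K = S⁻¹·BᵀPA = [0.1760 -0.2834; 1.0455 0.3505]
A−BK = [-0.1700 -0.0313; -2.5175 0.7994]
AᵀP(A−BK) = [3.9791 0.1014; 0.1014 0.6503]
P' = Q + AᵀP(A−BK) = [6.4791 0.3514; 0.3514 0.9003]
tr(P') = 7.3794


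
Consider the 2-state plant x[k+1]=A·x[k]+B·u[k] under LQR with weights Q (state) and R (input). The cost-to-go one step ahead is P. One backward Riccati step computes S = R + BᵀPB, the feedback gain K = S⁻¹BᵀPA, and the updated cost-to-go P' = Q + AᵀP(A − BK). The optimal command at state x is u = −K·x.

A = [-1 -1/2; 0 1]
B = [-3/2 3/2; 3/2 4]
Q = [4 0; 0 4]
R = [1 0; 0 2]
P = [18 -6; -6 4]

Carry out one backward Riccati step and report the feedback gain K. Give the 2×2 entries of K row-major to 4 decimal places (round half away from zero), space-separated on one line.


BᵀP = [-36.0000 15.0000; 3.0000 7.0000]
S = R + BᵀPB = [1 0; 0 2] + [76.5000 6.0000; 6.0000 32.5000] = [77.5000 6.0000; 6.0000 34.5000]
BᵀPA = [36.0000 33.0000; -3.0000 5.5000]
K = S⁻¹·BᵀPA = [0.4777 0.4191; -0.1700 0.0865]
A−BK = [-0.0284 -0.0011; -0.0364 0.0252]
AᵀP(A−BK) = [0.2934 0.1717; 0.1717 0.1935]
P' = Q + AᵀP(A−BK) = [4.2934 0.1717; 0.1717 4.1935]
tr(P') = 8.4870

0.4777 0.4191 -0.1700 0.0865


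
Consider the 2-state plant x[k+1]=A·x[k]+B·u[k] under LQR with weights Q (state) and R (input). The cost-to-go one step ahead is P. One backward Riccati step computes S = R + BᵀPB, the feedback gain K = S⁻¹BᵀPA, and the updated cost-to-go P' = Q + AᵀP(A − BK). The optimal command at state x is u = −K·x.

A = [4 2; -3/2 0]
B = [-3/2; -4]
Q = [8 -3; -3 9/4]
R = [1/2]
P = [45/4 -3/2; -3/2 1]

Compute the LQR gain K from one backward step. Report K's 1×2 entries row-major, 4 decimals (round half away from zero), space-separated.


BᵀP = [-10.8750 -1.7500]
S = R + BᵀPB = [1/2] + [23.3125] = [23.8125]
BᵀPA = [-40.8750 -21.7500]
K = S⁻¹·BᵀPA = [-1.7165 -0.9134]
A−BK = [1.4252 0.6299; -8.3661 -3.6535]
AᵀP(A−BK) = [130.0866 57.1654; 57.1654 25.1339]
P' = Q + AᵀP(A−BK) = [138.0866 54.1654; 54.1654 27.3839]
tr(P') = 165.4705

-1.7165 -0.9134


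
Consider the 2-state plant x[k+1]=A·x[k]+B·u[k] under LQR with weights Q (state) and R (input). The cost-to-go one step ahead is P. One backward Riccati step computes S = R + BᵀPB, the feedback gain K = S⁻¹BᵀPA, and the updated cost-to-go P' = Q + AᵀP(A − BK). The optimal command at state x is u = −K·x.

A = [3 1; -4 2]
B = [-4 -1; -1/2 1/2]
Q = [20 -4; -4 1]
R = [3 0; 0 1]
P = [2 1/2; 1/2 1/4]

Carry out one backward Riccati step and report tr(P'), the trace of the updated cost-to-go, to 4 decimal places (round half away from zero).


BᵀP = [-8.2500 -2.1250; -1.7500 -0.3750]
S = R + BᵀPB = [3 0; 0 1] + [34.0625 7.1875; 7.1875 1.5625] = [37.0625 7.1875; 7.1875 2.5625]
BᵀPA = [-16.2500 -12.5000; -3.7500 -2.5000]
K = S⁻¹·BᵀPA = [-0.3391 -0.3247; -0.5123 -0.0649]
A−BK = [1.1313 -0.3636; -3.9134 1.8701]
AᵀP(A−BK) = [2.5685 -0.5195; -0.5195 0.7792]
P' = Q + AᵀP(A−BK) = [22.5685 -4.5195; -4.5195 1.7792]
tr(P') = 24.3478

24.3478


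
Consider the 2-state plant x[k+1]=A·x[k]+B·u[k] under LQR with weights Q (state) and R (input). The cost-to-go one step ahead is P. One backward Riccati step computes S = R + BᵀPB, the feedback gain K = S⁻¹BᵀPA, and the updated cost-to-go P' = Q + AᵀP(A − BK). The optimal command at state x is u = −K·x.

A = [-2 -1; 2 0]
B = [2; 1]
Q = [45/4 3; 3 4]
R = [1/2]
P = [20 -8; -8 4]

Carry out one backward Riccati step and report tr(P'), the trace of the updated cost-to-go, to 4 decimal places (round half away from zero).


BᵀP = [32.0000 -12.0000]
S = R + BᵀPB = [1/2] + [52.0000] = [52.5000]
BᵀPA = [-88.0000 -32.0000]
K = S⁻¹·BᵀPA = [-1.6762 -0.6095]
A−BK = [1.3524 0.2190; 3.6762 0.6095]
AᵀP(A−BK) = [12.4952 2.3619; 2.3619 0.4952]
P' = Q + AᵀP(A−BK) = [23.7452 5.3619; 5.3619 4.4952]
tr(P') = 28.2405

28.2405


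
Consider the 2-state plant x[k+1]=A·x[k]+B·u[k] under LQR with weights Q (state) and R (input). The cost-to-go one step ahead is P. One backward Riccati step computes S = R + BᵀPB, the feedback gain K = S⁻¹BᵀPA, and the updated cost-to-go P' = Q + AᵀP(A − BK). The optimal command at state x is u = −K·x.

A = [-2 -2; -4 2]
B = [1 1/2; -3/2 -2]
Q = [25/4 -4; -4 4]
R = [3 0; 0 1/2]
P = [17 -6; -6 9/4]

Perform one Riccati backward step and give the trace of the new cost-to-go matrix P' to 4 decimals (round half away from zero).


15.8008

BᵀP = [26.0000 -9.3750; 20.5000 -7.5000]
S = R + BᵀPB = [3 0; 0 1/2] + [40.0625 31.7500; 31.7500 25.2500] = [43.0625 31.7500; 31.7500 25.7500]
BᵀPA = [-14.5000 -70.7500; -11.0000 -56.0000]
K = S⁻¹·BᵀPA = [-0.2393 -0.4347; -0.1321 -1.6388]
A−BK = [-1.6946 -0.7459; -4.6232 -1.9296]
AᵀP(A−BK) = [3.0767 1.6704; 1.6704 2.4740]
P' = Q + AᵀP(A−BK) = [9.3267 -2.3296; -2.3296 6.4740]
tr(P') = 15.8008


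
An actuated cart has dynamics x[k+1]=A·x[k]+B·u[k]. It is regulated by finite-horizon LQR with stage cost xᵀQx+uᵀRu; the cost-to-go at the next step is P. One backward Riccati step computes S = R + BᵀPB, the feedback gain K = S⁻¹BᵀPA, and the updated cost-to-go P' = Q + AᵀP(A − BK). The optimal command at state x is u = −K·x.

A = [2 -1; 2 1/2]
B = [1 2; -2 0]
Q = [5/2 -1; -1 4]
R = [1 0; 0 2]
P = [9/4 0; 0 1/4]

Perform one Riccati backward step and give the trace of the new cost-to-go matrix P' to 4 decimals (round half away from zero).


BᵀP = [2.2500 -0.5000; 4.5000 0.0000]
S = R + BᵀPB = [1 0; 0 2] + [3.2500 4.5000; 4.5000 9.0000] = [4.2500 4.5000; 4.5000 11.0000]
BᵀPA = [3.5000 -2.5000; 9.0000 -4.5000]
K = S⁻¹·BᵀPA = [-0.0755 -0.2736; 0.8491 -0.2972]
A−BK = [0.3774 -0.1321; 1.8491 -0.0472]
AᵀP(A−BK) = [2.6226 -0.6179; -0.6179 0.2913]
P' = Q + AᵀP(A−BK) = [5.1226 -1.6179; -1.6179 4.2913]
tr(P') = 9.4139

9.4139


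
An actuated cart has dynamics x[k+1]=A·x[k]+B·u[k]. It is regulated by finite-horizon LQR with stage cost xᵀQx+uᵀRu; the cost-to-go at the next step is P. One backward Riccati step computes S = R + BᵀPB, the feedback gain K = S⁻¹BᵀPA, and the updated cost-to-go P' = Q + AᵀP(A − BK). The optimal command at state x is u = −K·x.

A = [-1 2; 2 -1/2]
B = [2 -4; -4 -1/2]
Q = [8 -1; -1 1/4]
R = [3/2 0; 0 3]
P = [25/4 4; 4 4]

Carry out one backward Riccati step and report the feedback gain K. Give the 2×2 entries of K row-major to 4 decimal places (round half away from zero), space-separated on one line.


BᵀP = [-3.5000 -8.0000; -27.0000 -18.0000]
S = R + BᵀPB = [3/2 0; 0 3] + [25.0000 18.0000; 18.0000 117.0000] = [26.5000 18.0000; 18.0000 120.0000]
BᵀPA = [-12.5000 -3.0000; -9.0000 -45.0000]
K = S⁻¹·BᵀPA = [-0.4685 0.1576; -0.0047 -0.3986]
A−BK = [-0.0819 0.0903; 0.1237 -0.0691]
AᵀP(A−BK) = [0.3514 -0.1182; -0.1182 0.5341]
P' = Q + AᵀP(A−BK) = [8.3514 -1.1182; -1.1182 0.7841]
tr(P') = 9.1355

-0.4685 0.1576 -0.0047 -0.3986


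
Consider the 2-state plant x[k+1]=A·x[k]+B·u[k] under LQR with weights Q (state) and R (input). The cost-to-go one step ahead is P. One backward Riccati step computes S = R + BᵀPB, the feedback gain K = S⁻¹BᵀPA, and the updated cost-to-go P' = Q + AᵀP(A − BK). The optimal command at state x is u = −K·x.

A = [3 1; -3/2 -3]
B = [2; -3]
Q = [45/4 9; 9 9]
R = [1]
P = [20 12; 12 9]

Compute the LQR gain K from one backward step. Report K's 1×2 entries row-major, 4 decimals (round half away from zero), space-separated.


0.9167 0.7222

BᵀP = [4.0000 -3.0000]
S = R + BᵀPB = [1] + [17.0000] = [18.0000]
BᵀPA = [16.5000 13.0000]
K = S⁻¹·BᵀPA = [0.9167 0.7222]
A−BK = [1.1667 -0.4444; 1.2500 -0.8333]
AᵀP(A−BK) = [77.1250 -37.4167; -37.4167 19.6111]
P' = Q + AᵀP(A−BK) = [88.3750 -28.4167; -28.4167 28.6111]
tr(P') = 116.9861


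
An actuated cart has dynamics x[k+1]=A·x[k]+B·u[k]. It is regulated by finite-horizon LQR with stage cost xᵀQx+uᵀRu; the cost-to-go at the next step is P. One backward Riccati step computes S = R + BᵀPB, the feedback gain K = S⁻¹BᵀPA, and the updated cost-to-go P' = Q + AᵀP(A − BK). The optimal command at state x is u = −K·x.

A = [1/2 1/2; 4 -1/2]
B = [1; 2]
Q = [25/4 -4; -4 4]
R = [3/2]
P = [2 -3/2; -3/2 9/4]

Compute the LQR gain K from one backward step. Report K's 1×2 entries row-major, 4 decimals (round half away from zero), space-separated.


BᵀP = [-1.0000 3.0000]
S = R + BᵀPB = [3/2] + [5.0000] = [6.5000]
BᵀPA = [11.5000 -2.0000]
K = S⁻¹·BᵀPA = [1.7692 -0.3077]
A−BK = [-1.2692 0.8077; 0.4615 0.1154]
AᵀP(A−BK) = [10.1538 -3.0865; -3.0865 1.1971]
P' = Q + AᵀP(A−BK) = [16.4038 -7.0865; -7.0865 5.1971]
tr(P') = 21.6010

1.7692 -0.3077


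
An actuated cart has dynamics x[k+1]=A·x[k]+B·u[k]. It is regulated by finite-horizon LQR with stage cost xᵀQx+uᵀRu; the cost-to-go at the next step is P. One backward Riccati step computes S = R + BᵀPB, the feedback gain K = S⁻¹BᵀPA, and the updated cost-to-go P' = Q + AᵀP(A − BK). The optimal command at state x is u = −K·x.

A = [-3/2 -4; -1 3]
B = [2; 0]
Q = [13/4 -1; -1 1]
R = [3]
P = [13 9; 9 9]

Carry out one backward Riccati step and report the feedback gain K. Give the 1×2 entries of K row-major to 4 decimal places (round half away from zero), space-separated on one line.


BᵀP = [26.0000 18.0000]
S = R + BᵀPB = [3] + [52.0000] = [55.0000]
BᵀPA = [-57.0000 -50.0000]
K = S⁻¹·BᵀPA = [-1.0364 -0.9091]
A−BK = [0.5727 -2.1818; -1.0000 3.0000]
AᵀP(A−BK) = [6.1773 -5.3182; -5.3182 27.5455]
P' = Q + AᵀP(A−BK) = [9.4273 -6.3182; -6.3182 28.5455]
tr(P') = 37.9727

-1.0364 -0.9091


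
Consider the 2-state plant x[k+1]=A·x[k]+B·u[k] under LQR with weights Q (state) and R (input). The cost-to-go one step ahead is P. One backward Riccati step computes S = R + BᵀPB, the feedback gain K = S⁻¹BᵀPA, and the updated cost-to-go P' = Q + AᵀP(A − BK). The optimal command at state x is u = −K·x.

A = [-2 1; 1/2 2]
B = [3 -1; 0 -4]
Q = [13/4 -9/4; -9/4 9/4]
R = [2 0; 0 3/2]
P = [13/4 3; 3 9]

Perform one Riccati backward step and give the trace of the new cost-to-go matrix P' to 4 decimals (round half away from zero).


BᵀP = [9.7500 9.0000; -15.2500 -39.0000]
S = R + BᵀPB = [2 0; 0 3/2] + [29.2500 -45.7500; -45.7500 171.2500] = [31.2500 -45.7500; -45.7500 172.7500]
BᵀPA = [-15.0000 27.7500; 11.0000 -93.2500]
K = S⁻¹·BᵀPA = [-0.6317 0.1596; -0.1036 -0.4975]
A−BK = [-0.2085 0.0236; 0.0855 0.0099]
AᵀP(A−BK) = [0.9143 -0.1329; -0.1329 0.4264]
P' = Q + AᵀP(A−BK) = [4.1643 -2.3829; -2.3829 2.6764]
tr(P') = 6.8407

6.8407


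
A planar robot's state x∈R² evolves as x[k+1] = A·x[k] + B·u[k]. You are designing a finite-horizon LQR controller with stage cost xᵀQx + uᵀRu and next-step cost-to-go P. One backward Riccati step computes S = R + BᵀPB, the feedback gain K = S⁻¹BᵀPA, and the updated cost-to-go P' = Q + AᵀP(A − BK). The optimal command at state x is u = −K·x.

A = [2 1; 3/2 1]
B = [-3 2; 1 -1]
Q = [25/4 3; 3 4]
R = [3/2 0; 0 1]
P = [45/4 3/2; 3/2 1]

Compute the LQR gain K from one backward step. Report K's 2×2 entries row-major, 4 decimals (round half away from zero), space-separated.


BᵀP = [-32.2500 -3.5000; 21.0000 2.0000]
S = R + BᵀPB = [3/2 0; 0 1] + [93.2500 -61.0000; -61.0000 40.0000] = [94.7500 -61.0000; -61.0000 41.0000]
BᵀPA = [-69.7500 -35.7500; 45.0000 23.0000]
K = S⁻¹·BᵀPA = [-0.7008 -0.3832; 0.0550 -0.0092]
A−BK = [-0.2122 -0.1313; 2.2557 1.3740]
AᵀP(A−BK) = [4.8985 2.9336; 2.9336 1.7611]
P' = Q + AᵀP(A−BK) = [11.1485 5.9336; 5.9336 5.7611]
tr(P') = 16.9095

-0.7008 -0.3832 0.0550 -0.0092


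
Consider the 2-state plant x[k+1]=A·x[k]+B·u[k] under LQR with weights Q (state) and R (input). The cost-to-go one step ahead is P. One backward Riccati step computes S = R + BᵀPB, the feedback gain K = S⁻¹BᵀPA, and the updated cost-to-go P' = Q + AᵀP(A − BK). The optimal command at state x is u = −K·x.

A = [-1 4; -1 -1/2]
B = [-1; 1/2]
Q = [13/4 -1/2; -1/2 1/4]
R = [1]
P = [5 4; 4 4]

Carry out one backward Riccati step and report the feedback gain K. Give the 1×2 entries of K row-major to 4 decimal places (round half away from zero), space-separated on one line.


BᵀP = [-3.0000 -2.0000]
S = R + BᵀPB = [1] + [2.0000] = [3.0000]
BᵀPA = [5.0000 -11.0000]
K = S⁻¹·BᵀPA = [1.6667 -3.6667]
A−BK = [0.6667 0.3333; -1.8333 1.3333]
AᵀP(A−BK) = [8.6667 -13.6667; -13.6667 24.6667]
P' = Q + AᵀP(A−BK) = [11.9167 -14.1667; -14.1667 24.9167]
tr(P') = 36.8333

1.6667 -3.6667


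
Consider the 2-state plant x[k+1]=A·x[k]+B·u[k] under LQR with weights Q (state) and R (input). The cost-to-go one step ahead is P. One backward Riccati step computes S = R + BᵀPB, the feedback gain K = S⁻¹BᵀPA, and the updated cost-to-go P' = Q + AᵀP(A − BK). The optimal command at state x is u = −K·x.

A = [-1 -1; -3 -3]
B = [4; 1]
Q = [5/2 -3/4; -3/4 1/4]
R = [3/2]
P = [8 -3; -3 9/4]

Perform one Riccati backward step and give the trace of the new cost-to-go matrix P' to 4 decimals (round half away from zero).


23.2488

BᵀP = [29.0000 -9.7500]
S = R + BᵀPB = [3/2] + [106.2500] = [107.7500]
BᵀPA = [0.2500 0.2500]
K = S⁻¹·BᵀPA = [0.0023 0.0023]
A−BK = [-1.0093 -1.0093; -3.0023 -3.0023]
AᵀP(A−BK) = [10.2494 10.2494; 10.2494 10.2494]
P' = Q + AᵀP(A−BK) = [12.7494 9.4994; 9.4994 10.4994]
tr(P') = 23.2488


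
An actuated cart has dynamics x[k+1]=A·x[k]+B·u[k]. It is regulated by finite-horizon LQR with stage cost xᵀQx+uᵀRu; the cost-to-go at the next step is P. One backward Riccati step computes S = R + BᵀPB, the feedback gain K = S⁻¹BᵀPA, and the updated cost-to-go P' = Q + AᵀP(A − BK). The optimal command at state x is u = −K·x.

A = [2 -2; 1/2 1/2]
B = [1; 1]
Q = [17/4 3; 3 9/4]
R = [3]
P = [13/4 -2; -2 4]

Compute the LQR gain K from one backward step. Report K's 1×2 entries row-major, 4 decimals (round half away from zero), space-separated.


BᵀP = [1.2500 2.0000]
S = R + BᵀPB = [3] + [3.2500] = [6.2500]
BᵀPA = [3.5000 -1.5000]
K = S⁻¹·BᵀPA = [0.5600 -0.2400]
A−BK = [1.4400 -1.7600; -0.0600 0.7400]
AᵀP(A−BK) = [8.0400 -11.1600; -11.1600 17.6400]
P' = Q + AᵀP(A−BK) = [12.2900 -8.1600; -8.1600 19.8900]
tr(P') = 32.1800

0.5600 -0.2400


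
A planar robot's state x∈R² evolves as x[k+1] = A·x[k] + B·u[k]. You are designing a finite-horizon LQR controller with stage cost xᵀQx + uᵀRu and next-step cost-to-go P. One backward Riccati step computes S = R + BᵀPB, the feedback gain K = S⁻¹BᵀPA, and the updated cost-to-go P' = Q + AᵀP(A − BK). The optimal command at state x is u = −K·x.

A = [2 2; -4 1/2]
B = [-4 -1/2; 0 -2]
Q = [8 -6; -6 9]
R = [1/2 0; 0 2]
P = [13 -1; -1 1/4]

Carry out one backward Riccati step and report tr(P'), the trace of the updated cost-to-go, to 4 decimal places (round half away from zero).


BᵀP = [-52.0000 4.0000; -4.5000 0.0000]
S = R + BᵀPB = [1/2 0; 0 2] + [208.0000 18.0000; 18.0000 2.2500] = [208.5000 18.0000; 18.0000 4.2500]
BᵀPA = [-120.0000 -102.0000; -9.0000 -9.0000]
K = S⁻¹·BᵀPA = [-0.6191 -0.4830; 0.5043 -0.0720]
A−BK = [-0.2241 0.0320; -2.9913 0.3559]
AᵀP(A−BK) = [2.2495 -0.1071; -0.1071 0.1492]
P' = Q + AᵀP(A−BK) = [10.2495 -6.1071; -6.1071 9.1492]
tr(P') = 19.3987

19.3987


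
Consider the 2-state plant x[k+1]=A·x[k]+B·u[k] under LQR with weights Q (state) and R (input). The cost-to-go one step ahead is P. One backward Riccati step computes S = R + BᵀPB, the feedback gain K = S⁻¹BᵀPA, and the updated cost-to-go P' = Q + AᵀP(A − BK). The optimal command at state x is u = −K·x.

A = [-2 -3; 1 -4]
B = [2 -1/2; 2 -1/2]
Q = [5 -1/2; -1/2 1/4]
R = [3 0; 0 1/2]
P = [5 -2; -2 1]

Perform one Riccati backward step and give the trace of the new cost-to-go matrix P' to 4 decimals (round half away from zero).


BᵀP = [6.0000 -2.0000; -1.5000 0.5000]
S = R + BᵀPB = [3 0; 0 1/2] + [8.0000 -2.0000; -2.0000 0.5000] = [11.0000 -2.0000; -2.0000 1.0000]
BᵀPA = [-14.0000 -10.0000; 3.5000 2.5000]
K = S⁻¹·BᵀPA = [-1.0000 -0.7143; 1.5000 1.0714]
A−BK = [0.7500 -1.0357; 3.7500 -2.0357]
AᵀP(A−BK) = [9.7500 2.2500; 2.2500 3.1786]
P' = Q + AᵀP(A−BK) = [14.7500 1.7500; 1.7500 3.4286]
tr(P') = 18.1786

18.1786


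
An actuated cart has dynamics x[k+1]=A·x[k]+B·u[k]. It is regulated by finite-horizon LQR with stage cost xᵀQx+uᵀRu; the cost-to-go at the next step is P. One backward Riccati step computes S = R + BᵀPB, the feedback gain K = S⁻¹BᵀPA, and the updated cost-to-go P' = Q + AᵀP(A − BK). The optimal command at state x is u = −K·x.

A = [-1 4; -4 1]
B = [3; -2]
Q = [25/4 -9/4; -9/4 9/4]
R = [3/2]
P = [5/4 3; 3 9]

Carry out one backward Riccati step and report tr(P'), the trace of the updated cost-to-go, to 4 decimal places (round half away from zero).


BᵀP = [-2.2500 -9.0000]
S = R + BᵀPB = [3/2] + [11.2500] = [12.7500]
BᵀPA = [38.2500 -18.0000]
K = S⁻¹·BᵀPA = [3.0000 -1.4118]
A−BK = [-10.0000 8.2353; 2.0000 -1.8235]
AᵀP(A−BK) = [54.5000 -38.0000; -38.0000 27.5882]
P' = Q + AᵀP(A−BK) = [60.7500 -40.2500; -40.2500 29.8382]
tr(P') = 90.5882

90.5882


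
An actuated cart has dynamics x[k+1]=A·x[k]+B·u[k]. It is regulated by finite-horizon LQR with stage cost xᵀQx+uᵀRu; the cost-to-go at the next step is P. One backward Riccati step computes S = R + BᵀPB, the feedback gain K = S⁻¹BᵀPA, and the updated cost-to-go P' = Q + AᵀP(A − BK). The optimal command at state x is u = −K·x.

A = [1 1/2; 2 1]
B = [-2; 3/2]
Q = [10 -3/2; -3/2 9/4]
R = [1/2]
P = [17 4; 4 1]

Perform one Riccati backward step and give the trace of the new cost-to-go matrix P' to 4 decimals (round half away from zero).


BᵀP = [-28.0000 -6.5000]
S = R + BᵀPB = [1/2] + [46.2500] = [46.7500]
BᵀPA = [-41.0000 -20.5000]
K = S⁻¹·BᵀPA = [-0.8770 -0.4385]
A−BK = [-0.7540 -0.3770; 3.3155 1.6578]
AᵀP(A−BK) = [1.0428 0.5214; 0.5214 0.2607]
P' = Q + AᵀP(A−BK) = [11.0428 -0.9786; -0.9786 2.5107]
tr(P') = 13.5535

13.5535


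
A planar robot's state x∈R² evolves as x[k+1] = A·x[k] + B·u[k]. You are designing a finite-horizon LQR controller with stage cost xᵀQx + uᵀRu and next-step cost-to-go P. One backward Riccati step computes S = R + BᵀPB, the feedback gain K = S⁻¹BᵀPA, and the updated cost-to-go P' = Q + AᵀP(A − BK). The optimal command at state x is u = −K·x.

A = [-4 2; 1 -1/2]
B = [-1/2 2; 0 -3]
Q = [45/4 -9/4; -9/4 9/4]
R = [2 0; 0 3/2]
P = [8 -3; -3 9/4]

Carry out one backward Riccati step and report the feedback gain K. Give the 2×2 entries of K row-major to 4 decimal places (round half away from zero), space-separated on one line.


0.7953 -0.3977 -1.1455 0.5727

BᵀP = [-4.0000 1.5000; 25.0000 -12.7500]
S = R + BᵀPB = [2 0; 0 3/2] + [2.0000 -12.5000; -12.5000 88.2500] = [4.0000 -12.5000; -12.5000 89.7500]
BᵀPA = [17.5000 -8.7500; -112.7500 56.3750]
K = S⁻¹·BᵀPA = [0.7953 -0.3977; -1.1455 0.5727]
A−BK = [-1.3113 0.6557; -2.4365 1.2182]
AᵀP(A−BK) = [11.1769 -5.5885; -5.5885 2.7942]
P' = Q + AᵀP(A−BK) = [22.4269 -7.8385; -7.8385 5.0442]
tr(P') = 27.4712


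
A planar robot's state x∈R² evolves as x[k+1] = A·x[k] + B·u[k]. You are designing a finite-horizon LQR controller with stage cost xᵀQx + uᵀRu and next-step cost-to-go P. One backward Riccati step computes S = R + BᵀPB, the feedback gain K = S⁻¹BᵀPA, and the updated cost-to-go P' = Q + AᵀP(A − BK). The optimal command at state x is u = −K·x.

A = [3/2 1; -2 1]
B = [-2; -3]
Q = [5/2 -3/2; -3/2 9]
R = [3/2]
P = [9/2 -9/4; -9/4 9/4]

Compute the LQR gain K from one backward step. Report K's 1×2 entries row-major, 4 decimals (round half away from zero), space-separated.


BᵀP = [-2.2500 -2.2500]
S = R + BᵀPB = [3/2] + [11.2500] = [12.7500]
BᵀPA = [1.1250 -4.5000]
K = S⁻¹·BᵀPA = [0.0882 -0.3529]
A−BK = [1.6765 0.2941; -1.7353 -0.0588]
AᵀP(A−BK) = [32.5257 3.7721; 3.7721 0.6618]
P' = Q + AᵀP(A−BK) = [35.0257 2.2721; 2.2721 9.6618]
tr(P') = 44.6875

0.0882 -0.3529


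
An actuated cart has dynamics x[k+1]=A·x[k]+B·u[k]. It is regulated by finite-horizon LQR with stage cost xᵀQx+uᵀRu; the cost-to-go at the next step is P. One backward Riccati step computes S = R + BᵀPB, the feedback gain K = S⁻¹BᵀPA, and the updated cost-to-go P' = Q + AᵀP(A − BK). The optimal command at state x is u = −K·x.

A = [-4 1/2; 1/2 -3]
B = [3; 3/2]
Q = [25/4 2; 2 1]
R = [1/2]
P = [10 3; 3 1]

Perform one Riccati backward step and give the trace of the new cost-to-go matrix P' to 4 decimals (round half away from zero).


BᵀP = [34.5000 10.5000]
S = R + BᵀPB = [1/2] + [119.2500] = [119.7500]
BᵀPA = [-132.7500 -14.2500]
K = S⁻¹·BᵀPA = [-1.1086 -0.1190]
A−BK = [-0.6743 0.8570; 2.1628 -2.8215]
AᵀP(A−BK) = [1.0887 -0.5470; -0.5470 0.8043]
P' = Q + AᵀP(A−BK) = [7.3387 1.4530; 1.4530 1.8043]
tr(P') = 9.1430

9.1430


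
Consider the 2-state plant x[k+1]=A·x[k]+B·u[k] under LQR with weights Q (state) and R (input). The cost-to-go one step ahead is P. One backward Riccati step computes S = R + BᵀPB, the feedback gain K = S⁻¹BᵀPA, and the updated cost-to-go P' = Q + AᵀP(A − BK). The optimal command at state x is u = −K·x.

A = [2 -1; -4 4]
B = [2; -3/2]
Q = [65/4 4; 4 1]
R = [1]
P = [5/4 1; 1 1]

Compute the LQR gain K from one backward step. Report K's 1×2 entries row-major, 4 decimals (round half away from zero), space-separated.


BᵀP = [1.0000 0.5000]
S = R + BᵀPB = [1] + [1.2500] = [2.2500]
BᵀPA = [0.0000 1.0000]
K = S⁻¹·BᵀPA = [0.0000 0.4444]
A−BK = [2.0000 -1.8889; -4.0000 4.6667]
AᵀP(A−BK) = [5.0000 -6.5000; -6.5000 8.8056]
P' = Q + AᵀP(A−BK) = [21.2500 -2.5000; -2.5000 9.8056]
tr(P') = 31.0556

0.0000 0.4444


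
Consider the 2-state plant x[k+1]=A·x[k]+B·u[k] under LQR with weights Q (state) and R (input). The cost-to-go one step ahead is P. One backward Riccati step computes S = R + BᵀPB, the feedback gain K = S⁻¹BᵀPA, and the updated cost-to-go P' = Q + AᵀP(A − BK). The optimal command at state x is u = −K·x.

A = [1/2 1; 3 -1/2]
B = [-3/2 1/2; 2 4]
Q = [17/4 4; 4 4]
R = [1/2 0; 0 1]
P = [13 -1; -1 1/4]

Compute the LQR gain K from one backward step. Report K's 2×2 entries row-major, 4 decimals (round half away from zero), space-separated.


BᵀP = [-21.5000 2.0000; 2.5000 0.5000]
S = R + BᵀPB = [1/2 0; 0 1] + [36.2500 -2.7500; -2.7500 3.2500] = [36.7500 -2.7500; -2.7500 4.2500]
BᵀPA = [-4.7500 -22.5000; 2.7500 2.2500]
K = S⁻¹·BᵀPA = [-0.0849 -0.6018; 0.5921 0.1400]
A−BK = [0.0765 0.0273; 0.8015 0.1434]
AᵀP(A−BK) = [0.4683 0.1315; 0.1315 0.2077]
P' = Q + AᵀP(A−BK) = [4.7183 4.1315; 4.1315 4.2077]
tr(P') = 8.9259

-0.0849 -0.6018 0.5921 0.1400


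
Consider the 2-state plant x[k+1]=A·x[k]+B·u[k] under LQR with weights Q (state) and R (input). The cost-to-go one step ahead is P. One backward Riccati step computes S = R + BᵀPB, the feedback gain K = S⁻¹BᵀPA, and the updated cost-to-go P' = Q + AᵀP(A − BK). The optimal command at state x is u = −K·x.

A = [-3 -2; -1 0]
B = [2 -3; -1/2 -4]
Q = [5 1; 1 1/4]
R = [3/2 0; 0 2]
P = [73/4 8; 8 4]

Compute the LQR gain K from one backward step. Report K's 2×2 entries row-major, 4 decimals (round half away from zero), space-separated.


-0.6356 -0.5213 0.4800 0.2214

BᵀP = [32.5000 14.0000; -86.7500 -40.0000]
S = R + BᵀPB = [3/2 0; 0 2] + [58.0000 -153.5000; -153.5000 420.2500] = [59.5000 -153.5000; -153.5000 422.2500]
BᵀPA = [-111.5000 -65.0000; 300.2500 173.5000]
K = S⁻¹·BᵀPA = [-0.6356 -0.5213; 0.4800 0.2214]
A−BK = [-0.2888 -0.2933; 0.6023 0.6250]
AᵀP(A−BK) = [1.2569 0.9039; 0.9039 0.7050]
P' = Q + AᵀP(A−BK) = [6.2569 1.9039; 1.9039 0.9550]
tr(P') = 7.2119


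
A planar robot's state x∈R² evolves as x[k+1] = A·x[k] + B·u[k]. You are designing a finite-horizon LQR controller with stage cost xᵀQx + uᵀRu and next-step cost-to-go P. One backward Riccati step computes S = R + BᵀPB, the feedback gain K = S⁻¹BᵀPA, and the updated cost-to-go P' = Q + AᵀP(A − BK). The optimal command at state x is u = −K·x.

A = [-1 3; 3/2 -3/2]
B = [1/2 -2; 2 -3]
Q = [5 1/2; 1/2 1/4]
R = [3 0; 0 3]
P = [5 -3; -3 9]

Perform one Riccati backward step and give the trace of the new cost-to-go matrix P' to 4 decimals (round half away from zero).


55.5915

BᵀP = [-3.5000 16.5000; -1.0000 -21.0000]
S = R + BᵀPB = [3 0; 0 3] + [31.2500 -42.5000; -42.5000 65.0000] = [34.2500 -42.5000; -42.5000 68.0000]
BᵀPA = [28.2500 -35.2500; -30.5000 28.5000]
K = S⁻¹·BᵀPA = [1.1951 -2.2683; 0.2984 -0.9986]
A−BK = [-1.0007 2.1370; 0.0050 0.0409]
AᵀP(A−BK) = [9.5897 -19.6270; -19.6270 40.7518]
P' = Q + AᵀP(A−BK) = [14.5897 -19.1270; -19.1270 41.0018]
tr(P') = 55.5915


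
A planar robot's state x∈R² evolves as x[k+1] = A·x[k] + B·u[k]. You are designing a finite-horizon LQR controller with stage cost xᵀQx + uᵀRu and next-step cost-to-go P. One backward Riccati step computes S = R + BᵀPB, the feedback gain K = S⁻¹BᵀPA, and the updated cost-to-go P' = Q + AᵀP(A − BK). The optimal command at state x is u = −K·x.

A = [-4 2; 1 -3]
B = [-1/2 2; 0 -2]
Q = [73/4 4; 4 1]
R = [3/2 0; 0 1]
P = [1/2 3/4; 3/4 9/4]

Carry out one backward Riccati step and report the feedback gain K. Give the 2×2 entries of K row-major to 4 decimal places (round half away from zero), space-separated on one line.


0.4129 0.1806 -0.1839 1.3258

BᵀP = [-0.2500 -0.3750; -0.5000 -3.0000]
S = R + BᵀPB = [3/2 0; 0 1] + [0.1250 0.2500; 0.2500 5.0000] = [1.6250 0.2500; 0.2500 6.0000]
BᵀPA = [0.6250 0.6250; -1.0000 8.0000]
K = S⁻¹·BᵀPA = [0.4129 0.1806; -0.1839 1.3258]
A−BK = [-3.4258 -0.5613; 0.6323 -0.3484]
AᵀP(A−BK) = [3.8081 0.9629; 0.9629 2.5306]
P' = Q + AᵀP(A−BK) = [22.0581 4.9629; 4.9629 3.5306]
tr(P') = 25.5887


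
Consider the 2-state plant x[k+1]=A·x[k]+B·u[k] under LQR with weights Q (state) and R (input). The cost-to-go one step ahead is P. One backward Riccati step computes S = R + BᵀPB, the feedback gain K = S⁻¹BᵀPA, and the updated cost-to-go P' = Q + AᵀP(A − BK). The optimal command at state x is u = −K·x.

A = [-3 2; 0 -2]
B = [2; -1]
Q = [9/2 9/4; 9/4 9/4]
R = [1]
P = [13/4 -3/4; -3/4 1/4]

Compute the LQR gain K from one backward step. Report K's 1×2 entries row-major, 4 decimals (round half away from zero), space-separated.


-1.2609 1.0435

BᵀP = [7.2500 -1.7500]
S = R + BᵀPB = [1] + [16.2500] = [17.2500]
BᵀPA = [-21.7500 18.0000]
K = S⁻¹·BᵀPA = [-1.2609 1.0435]
A−BK = [-0.4783 -0.0870; -1.2609 -0.9565]
AᵀP(A−BK) = [1.8261 -1.3043; -1.3043 1.2174]
P' = Q + AᵀP(A−BK) = [6.3261 0.9457; 0.9457 3.4674]
tr(P') = 9.7935


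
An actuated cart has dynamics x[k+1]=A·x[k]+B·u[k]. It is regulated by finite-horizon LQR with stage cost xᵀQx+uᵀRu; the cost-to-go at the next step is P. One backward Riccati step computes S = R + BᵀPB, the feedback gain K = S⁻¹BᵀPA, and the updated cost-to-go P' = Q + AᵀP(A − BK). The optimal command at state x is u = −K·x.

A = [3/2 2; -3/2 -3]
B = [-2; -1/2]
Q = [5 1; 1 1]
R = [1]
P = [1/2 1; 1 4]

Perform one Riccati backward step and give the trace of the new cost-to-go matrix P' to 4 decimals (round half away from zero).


BᵀP = [-1.5000 -4.0000]
S = R + BᵀPB = [1] + [5.0000] = [6.0000]
BᵀPA = [3.7500 9.0000]
K = S⁻¹·BᵀPA = [0.6250 1.5000]
A−BK = [2.7500 5.0000; -1.1875 -2.2500]
AᵀP(A−BK) = [3.2813 6.3750; 6.3750 12.5000]
P' = Q + AᵀP(A−BK) = [8.2813 7.3750; 7.3750 13.5000]
tr(P') = 21.7813

21.7813


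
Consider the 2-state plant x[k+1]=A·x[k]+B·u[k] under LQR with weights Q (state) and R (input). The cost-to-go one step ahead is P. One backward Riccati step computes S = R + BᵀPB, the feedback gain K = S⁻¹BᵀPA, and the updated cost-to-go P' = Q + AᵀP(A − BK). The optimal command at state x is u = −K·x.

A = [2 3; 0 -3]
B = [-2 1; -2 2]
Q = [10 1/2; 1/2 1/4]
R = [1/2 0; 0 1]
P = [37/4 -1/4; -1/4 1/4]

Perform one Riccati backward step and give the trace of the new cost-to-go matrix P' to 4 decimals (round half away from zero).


BᵀP = [-18.0000 0.0000; 8.7500 0.2500]
S = R + BᵀPB = [1/2 0; 0 1] + [36.0000 -18.0000; -18.0000 9.2500] = [36.5000 -18.0000; -18.0000 10.2500]
BᵀPA = [-36.0000 -54.0000; 17.5000 25.5000]
K = S⁻¹·BᵀPA = [-1.0773 -1.8853; -0.1845 -0.8229]
A−BK = [0.0299 0.0524; -1.7855 -5.1247]
AᵀP(A−BK) = [1.4464 3.5312; 3.5312 9.1796]
P' = Q + AᵀP(A−BK) = [11.4464 4.0312; 4.0312 9.4296]
tr(P') = 20.8759

20.8759


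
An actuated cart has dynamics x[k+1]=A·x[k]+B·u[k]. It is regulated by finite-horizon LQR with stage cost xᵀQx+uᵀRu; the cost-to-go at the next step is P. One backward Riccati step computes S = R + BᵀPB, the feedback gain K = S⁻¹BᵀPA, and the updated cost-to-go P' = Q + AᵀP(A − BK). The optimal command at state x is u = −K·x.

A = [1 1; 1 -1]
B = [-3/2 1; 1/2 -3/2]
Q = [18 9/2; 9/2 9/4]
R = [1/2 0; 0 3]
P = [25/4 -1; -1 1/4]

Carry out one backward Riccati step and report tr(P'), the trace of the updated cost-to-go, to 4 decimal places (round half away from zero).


20.7912

BᵀP = [-9.8750 1.6250; 7.7500 -1.3750]
S = R + BᵀPB = [1/2 0; 0 3] + [15.6250 -12.3125; -12.3125 9.8125] = [16.1250 -12.3125; -12.3125 12.8125]
BᵀPA = [-8.2500 -11.5000; 6.3750 9.1250]
K = S⁻¹·BᵀPA = [-0.4947 -0.6362; 0.0222 0.1008]
A−BK = [0.2358 -0.0551; 1.2806 -0.5306]
AᵀP(A−BK) = [0.2774 0.1087; 0.1087 0.2638]
P' = Q + AᵀP(A−BK) = [18.2774 4.6087; 4.6087 2.5138]
tr(P') = 20.7912


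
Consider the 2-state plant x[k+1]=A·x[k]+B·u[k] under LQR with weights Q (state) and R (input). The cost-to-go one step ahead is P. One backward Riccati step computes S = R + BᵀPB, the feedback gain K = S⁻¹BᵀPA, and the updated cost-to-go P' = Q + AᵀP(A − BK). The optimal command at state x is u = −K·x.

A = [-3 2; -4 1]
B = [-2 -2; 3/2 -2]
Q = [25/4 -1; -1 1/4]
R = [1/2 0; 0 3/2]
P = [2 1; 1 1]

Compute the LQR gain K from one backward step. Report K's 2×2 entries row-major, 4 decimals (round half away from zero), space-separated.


BᵀP = [-2.5000 -0.5000; -6.0000 -4.0000]
S = R + BᵀPB = [1/2 0; 0 3/2] + [4.2500 6.0000; 6.0000 20.0000] = [4.7500 6.0000; 6.0000 21.5000]
BᵀPA = [9.5000 -5.5000; 34.0000 -16.0000]
K = S⁻¹·BᵀPA = [0.0038 -0.3365; 1.5803 -0.6503]
A−BK = [0.1682 0.0265; -0.8450 0.2042]
AᵀP(A−BK) = [4.2325 -1.6938; -1.6938 0.7448]
P' = Q + AᵀP(A−BK) = [10.4825 -2.6938; -2.6938 0.9948]
tr(P') = 11.4773

0.0038 -0.3365 1.5803 -0.6503


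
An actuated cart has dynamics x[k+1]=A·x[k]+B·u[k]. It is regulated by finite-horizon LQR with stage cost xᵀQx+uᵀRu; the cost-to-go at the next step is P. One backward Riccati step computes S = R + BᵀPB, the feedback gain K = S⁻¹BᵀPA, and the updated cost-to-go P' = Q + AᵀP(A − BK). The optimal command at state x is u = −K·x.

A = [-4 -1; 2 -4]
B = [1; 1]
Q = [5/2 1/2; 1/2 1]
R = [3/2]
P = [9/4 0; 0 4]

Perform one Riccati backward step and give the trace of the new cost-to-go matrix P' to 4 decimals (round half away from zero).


BᵀP = [2.2500 4.0000]
S = R + BᵀPB = [3/2] + [6.2500] = [7.7500]
BᵀPA = [-1.0000 -18.2500]
K = S⁻¹·BᵀPA = [-0.1290 -2.3548]
A−BK = [-3.8710 1.3548; 2.1290 -1.6452]
AᵀP(A−BK) = [51.8710 -25.3548; -25.3548 23.2742]
P' = Q + AᵀP(A−BK) = [54.3710 -24.8548; -24.8548 24.2742]
tr(P') = 78.6452

78.6452


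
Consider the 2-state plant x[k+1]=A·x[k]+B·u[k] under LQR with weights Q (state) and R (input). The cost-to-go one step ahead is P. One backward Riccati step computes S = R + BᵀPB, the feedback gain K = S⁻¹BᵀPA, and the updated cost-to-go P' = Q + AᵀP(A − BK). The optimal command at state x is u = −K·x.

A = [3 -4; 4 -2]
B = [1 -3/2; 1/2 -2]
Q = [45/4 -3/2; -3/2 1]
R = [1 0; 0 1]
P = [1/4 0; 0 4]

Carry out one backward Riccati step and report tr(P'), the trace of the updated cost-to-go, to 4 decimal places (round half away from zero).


18.0169

BᵀP = [0.2500 2.0000; -0.3750 -8.0000]
S = R + BᵀPB = [1 0; 0 1] + [1.2500 -4.3750; -4.3750 16.5625] = [2.2500 -4.3750; -4.3750 17.5625]
BᵀPA = [8.7500 -5.0000; -33.1250 17.5000]
K = S⁻¹·BᵀPA = [0.4294 -0.5521; -1.7791 0.8589]
A−BK = [-0.0982 -2.1595; 0.2270 -0.0061]
AᵀP(A−BK) = [3.5583 -1.7178; -1.7178 2.2086]
P' = Q + AᵀP(A−BK) = [14.8083 -3.2178; -3.2178 3.2086]
tr(P') = 18.0169


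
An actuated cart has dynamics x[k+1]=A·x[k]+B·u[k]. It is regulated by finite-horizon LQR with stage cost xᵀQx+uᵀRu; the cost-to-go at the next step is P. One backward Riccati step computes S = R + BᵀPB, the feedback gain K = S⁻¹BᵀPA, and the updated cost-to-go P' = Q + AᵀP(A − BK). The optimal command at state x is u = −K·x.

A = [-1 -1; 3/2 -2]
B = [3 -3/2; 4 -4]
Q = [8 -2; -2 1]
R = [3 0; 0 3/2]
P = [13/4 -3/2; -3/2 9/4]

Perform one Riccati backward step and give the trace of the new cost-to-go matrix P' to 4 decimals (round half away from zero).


13.1533

BᵀP = [3.7500 4.5000; 1.1250 -6.7500]
S = R + BᵀPB = [3 0; 0 3/2] + [29.2500 -23.6250; -23.6250 25.3125] = [32.2500 -23.6250; -23.6250 26.8125]
BᵀPA = [3.0000 -12.7500; -11.2500 12.3750]
K = S⁻¹·BᵀPA = [-0.6046 -0.1615; -0.9523 0.3193]
A−BK = [-0.6147 -0.0367; 0.1092 -0.0771]
AᵀP(A−BK) = [3.9130 -0.1739; -0.1739 0.2404]
P' = Q + AᵀP(A−BK) = [11.9130 -2.1739; -2.1739 1.2404]
tr(P') = 13.1533


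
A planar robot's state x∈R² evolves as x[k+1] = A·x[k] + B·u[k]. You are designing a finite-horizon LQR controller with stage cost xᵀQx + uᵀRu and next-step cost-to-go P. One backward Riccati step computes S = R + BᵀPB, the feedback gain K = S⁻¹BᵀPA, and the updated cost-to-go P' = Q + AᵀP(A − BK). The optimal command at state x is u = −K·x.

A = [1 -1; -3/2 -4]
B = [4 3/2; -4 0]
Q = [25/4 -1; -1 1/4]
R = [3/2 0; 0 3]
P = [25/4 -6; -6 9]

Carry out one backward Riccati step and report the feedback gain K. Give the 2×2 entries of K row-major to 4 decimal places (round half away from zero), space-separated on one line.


BᵀP = [49.0000 -60.0000; 9.3750 -9.0000]
S = R + BᵀPB = [3/2 0; 0 3] + [436.0000 73.5000; 73.5000 14.0625] = [437.5000 73.5000; 73.5000 17.0625]
BᵀPA = [139.0000 191.0000; 22.8750 26.6250]
K = S⁻¹·BᵀPA = [0.3347 0.6312; -0.1012 -1.1588]
A−BK = [-0.1871 -1.7868; -0.1612 -1.4750]
AᵀP(A−BK) = [0.2895 1.5138; 1.5138 12.5345]
P' = Q + AᵀP(A−BK) = [6.5395 0.5138; 0.5138 12.7845]
tr(P') = 19.3240

0.3347 0.6312 -0.1012 -1.1588


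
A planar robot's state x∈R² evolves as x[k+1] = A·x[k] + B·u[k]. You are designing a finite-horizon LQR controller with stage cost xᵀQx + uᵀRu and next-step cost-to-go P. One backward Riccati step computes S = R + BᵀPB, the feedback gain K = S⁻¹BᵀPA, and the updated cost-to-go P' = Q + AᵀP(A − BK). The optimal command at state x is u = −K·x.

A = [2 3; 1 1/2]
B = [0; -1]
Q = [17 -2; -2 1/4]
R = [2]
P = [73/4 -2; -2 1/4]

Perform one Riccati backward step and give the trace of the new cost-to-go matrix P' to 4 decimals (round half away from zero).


BᵀP = [2.0000 -0.2500]
S = R + BᵀPB = [2] + [0.2500] = [2.2500]
BᵀPA = [3.7500 5.8750]
K = S⁻¹·BᵀPA = [1.6667 2.6111]
A−BK = [2.0000 3.0000; 2.6667 3.1111]
AᵀP(A−BK) = [59.0000 91.8333; 91.8333 142.9722]
P' = Q + AᵀP(A−BK) = [76.0000 89.8333; 89.8333 143.2222]
tr(P') = 219.2222

219.2222


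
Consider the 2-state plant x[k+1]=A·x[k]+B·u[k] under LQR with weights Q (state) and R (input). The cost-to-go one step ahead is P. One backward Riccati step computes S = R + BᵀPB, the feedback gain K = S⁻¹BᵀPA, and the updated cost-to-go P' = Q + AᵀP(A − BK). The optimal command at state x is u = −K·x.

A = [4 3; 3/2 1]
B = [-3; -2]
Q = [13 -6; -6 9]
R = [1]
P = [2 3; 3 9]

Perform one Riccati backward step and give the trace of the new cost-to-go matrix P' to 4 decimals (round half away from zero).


25.5659

BᵀP = [-12.0000 -27.0000]
S = R + BᵀPB = [1] + [90.0000] = [91.0000]
BᵀPA = [-88.5000 -63.0000]
K = S⁻¹·BᵀPA = [-0.9725 -0.6923]
A−BK = [1.0824 0.9231; -0.4451 -0.3846]
AᵀP(A−BK) = [2.1813 1.7308; 1.7308 1.3846]
P' = Q + AᵀP(A−BK) = [15.1813 -4.2692; -4.2692 10.3846]
tr(P') = 25.5659


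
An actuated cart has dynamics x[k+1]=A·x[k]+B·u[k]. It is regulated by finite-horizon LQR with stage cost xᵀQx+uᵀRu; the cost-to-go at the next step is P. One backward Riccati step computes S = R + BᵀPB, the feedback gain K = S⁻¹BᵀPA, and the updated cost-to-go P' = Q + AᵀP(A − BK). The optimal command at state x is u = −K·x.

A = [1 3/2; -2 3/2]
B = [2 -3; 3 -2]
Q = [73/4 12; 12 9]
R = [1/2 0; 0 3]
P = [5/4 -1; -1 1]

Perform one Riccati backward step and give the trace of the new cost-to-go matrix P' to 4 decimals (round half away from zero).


BᵀP = [-0.5000 1.0000; -1.7500 1.0000]
S = R + BᵀPB = [1/2 0; 0 3] + [2.0000 -0.5000; -0.5000 3.2500] = [2.5000 -0.5000; -0.5000 6.2500]
BᵀPA = [-2.5000 0.7500; -3.7500 -1.1250]
K = S⁻¹·BᵀPA = [-1.1382 0.2683; -0.6911 -0.1585]
A−BK = [1.2033 0.4878; 0.0325 0.3780]
AᵀP(A−BK) = [3.8130 0.4512; 0.4512 0.1829]
P' = Q + AᵀP(A−BK) = [22.0630 12.4512; 12.4512 9.1829]
tr(P') = 31.2459

31.2459


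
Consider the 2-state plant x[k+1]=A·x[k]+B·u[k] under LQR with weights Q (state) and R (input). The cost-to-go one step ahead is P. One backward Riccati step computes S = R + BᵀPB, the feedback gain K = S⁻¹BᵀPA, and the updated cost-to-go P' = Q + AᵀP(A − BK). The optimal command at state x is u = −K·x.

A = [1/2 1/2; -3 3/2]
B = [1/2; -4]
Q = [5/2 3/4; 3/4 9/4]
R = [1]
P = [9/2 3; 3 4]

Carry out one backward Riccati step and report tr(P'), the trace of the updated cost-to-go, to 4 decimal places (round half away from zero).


6.8389

BᵀP = [-9.7500 -14.5000]
S = R + BᵀPB = [1] + [53.1250] = [54.1250]
BᵀPA = [38.6250 -26.6250]
K = S⁻¹·BᵀPA = [0.7136 -0.4919]
A−BK = [0.1432 0.7460; -0.1455 -0.4677]
AᵀP(A−BK) = [0.5612 -0.1247; -0.1247 1.5277]
P' = Q + AᵀP(A−BK) = [3.0612 0.6253; 0.6253 3.7777]
tr(P') = 6.8389


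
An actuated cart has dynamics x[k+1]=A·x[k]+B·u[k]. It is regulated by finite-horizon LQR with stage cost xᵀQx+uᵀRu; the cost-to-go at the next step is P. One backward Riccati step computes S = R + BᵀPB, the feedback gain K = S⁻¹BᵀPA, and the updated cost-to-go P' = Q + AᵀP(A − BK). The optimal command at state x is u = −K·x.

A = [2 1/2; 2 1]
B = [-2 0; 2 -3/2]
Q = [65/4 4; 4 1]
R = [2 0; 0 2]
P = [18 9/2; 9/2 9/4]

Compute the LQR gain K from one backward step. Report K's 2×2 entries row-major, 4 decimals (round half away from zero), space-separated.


BᵀP = [-27.0000 -4.5000; -6.7500 -3.3750]
S = R + BᵀPB = [2 0; 0 2] + [45.0000 6.7500; 6.7500 5.0625] = [47.0000 6.7500; 6.7500 7.0625]
BᵀPA = [-63.0000 -18.0000; -20.2500 -6.7500]
K = S⁻¹·BᵀPA = [-1.0764 -0.2848; -1.8385 -0.6835]
A−BK = [-0.1528 -0.0696; 1.3950 0.5443]
AᵀP(A−BK) = [11.9581 4.2152; 4.2152 1.5095]
P' = Q + AᵀP(A−BK) = [28.2081 8.2152; 8.2152 2.5095]
tr(P') = 30.7176

-1.0764 -0.2848 -1.8385 -0.6835
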